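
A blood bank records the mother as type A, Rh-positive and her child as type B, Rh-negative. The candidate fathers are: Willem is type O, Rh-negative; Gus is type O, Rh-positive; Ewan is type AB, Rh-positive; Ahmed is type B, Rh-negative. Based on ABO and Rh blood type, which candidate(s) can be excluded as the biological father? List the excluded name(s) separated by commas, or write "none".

A candidate is excluded only if no genotype consistent with his phenotype could produce a type B, Rh-negative child with a type A, Rh-positive mother.
Willem (type O, Rh-): no genotype consistent with that phenotype can produce a type-B Rh- child with a type-A mother.
Gus (type O, Rh+): no genotype consistent with that phenotype can produce a type-B Rh- child with a type-A mother.

Willem, Gus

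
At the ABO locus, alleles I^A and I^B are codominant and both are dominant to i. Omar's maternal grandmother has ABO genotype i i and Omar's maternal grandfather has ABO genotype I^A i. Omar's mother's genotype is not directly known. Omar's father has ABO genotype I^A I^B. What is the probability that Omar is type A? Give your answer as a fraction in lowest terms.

Omar's mother's ABO genotype from i i × I^A i: 1/2 I^A i, 1/2 i i.
Crossing each possibility with the father I^A I^B and summing P(type A): 1/2·1/2 + 1/2·1/2 = 1/2.

1/2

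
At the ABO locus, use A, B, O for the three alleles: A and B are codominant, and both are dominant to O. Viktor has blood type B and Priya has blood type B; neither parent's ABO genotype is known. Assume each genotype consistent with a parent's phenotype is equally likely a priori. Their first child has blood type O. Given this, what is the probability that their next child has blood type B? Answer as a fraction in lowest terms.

3/4

Possible genotypes: Viktor ∈ {BB, BO}; Priya ∈ {BB, BO}.
Weight each parental genotype pair by prior × P(type-O child):
  BO × BO: posterior weight 1; P(next child type B) = 3/4.
Weighted sum = 3/4.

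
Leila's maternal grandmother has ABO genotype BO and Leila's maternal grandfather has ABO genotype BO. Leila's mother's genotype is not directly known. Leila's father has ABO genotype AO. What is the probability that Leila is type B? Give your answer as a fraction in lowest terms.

Leila's mother's ABO genotype from BO × BO: 1/4 BB, 1/2 BO, 1/4 OO.
Crossing each possibility with the father AO and summing P(type B): 1/4·1/2 + 1/2·1/4 + 1/4·0 = 1/4.

1/4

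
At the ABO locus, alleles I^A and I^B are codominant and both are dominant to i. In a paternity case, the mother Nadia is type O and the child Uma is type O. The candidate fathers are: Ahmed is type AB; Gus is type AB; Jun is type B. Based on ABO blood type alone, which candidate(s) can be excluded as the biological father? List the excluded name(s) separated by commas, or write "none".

Ahmed, Gus

A candidate is excluded only if no genotype consistent with his phenotype could produce a type O child with a type O mother.
Ahmed (type AB): no genotype consistent with that phenotype can produce a type-O child with a type-O mother.
Gus (type AB): no genotype consistent with that phenotype can produce a type-O child with a type-O mother.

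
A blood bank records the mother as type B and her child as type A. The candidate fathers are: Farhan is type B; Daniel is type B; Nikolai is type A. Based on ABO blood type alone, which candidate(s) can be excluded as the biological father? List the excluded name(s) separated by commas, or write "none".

Farhan, Daniel

A candidate is excluded only if no genotype consistent with his phenotype could produce a type A child with a type B mother.
Farhan (type B): no genotype consistent with that phenotype can produce a type-A child with a type-B mother.
Daniel (type B): no genotype consistent with that phenotype can produce a type-A child with a type-B mother.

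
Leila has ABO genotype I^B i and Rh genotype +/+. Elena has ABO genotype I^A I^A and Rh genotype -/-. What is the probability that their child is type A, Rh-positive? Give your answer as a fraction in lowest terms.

ABO cross I^B i × I^A I^A → offspring phenotypes: 1/2 A, 1/2 AB.
Rh cross +/+ × -/- → 1 Rh+.
Independent loci: P(type A, Rh-positive) = 1/2 × 1 = 1/2.

1/2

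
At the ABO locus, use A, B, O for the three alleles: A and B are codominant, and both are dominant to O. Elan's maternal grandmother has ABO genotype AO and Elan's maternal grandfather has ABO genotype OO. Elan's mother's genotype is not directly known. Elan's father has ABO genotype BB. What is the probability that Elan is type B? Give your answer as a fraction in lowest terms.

3/4

Elan's mother's ABO genotype from AO × OO: 1/2 AO, 1/2 OO.
Crossing each possibility with the father BB and summing P(type B): 1/2·1/2 + 1/2·1 = 3/4.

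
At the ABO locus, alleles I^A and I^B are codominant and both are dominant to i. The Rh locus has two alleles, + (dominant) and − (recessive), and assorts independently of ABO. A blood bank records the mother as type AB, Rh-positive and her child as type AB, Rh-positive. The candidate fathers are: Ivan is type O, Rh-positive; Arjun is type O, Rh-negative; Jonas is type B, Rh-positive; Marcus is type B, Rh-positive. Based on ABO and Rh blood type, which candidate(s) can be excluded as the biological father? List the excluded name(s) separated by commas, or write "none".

A candidate is excluded only if no genotype consistent with his phenotype could produce a type AB, Rh-positive child with a type AB, Rh-positive mother.
Ivan (type O, Rh+): no genotype consistent with that phenotype can produce a type-AB Rh+ child with a type-AB mother.
Arjun (type O, Rh-): no genotype consistent with that phenotype can produce a type-AB Rh+ child with a type-AB mother.

Ivan, Arjun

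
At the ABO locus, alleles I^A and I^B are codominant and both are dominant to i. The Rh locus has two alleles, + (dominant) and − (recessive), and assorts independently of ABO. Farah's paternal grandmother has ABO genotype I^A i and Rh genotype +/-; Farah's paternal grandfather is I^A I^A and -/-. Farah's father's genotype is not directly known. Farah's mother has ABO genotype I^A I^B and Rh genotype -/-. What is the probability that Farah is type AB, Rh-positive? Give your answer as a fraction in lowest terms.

3/32

Farah's father's ABO genotype from I^A i × I^A I^A: 1/2 I^A I^A, 1/2 I^A i.
Crossing each possibility with the mother I^A I^B and summing P(type AB): 1/2·1/2 + 1/2·1/4 = 3/8.
Similarly for Rh via the father's Rh distribution: P(Rh+) = 1/4.
Independent loci: 3/8 × 1/4 = 3/32.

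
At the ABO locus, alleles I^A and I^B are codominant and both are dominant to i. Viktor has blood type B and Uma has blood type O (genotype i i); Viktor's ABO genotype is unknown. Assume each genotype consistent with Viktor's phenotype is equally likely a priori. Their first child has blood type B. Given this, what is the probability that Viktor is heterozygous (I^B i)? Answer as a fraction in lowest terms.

Possible genotypes: Viktor ∈ {I^B I^B, I^B i}; Uma ∈ {i i}.
Weight each parental genotype pair by prior × P(type-B child):
  I^B I^B × i i: posterior weight 2/3.
  I^B i × i i: posterior weight 1/3.
Sum the posterior weight over pairs where Viktor is I^B i: 1/3.

1/3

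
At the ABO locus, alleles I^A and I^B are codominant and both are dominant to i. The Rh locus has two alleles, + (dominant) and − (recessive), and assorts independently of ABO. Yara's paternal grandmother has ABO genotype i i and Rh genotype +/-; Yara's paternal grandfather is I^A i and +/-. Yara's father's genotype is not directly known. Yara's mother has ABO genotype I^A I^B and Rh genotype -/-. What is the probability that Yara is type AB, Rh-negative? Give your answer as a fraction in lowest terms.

Yara's father's ABO genotype from i i × I^A i: 1/2 I^A i, 1/2 i i.
Crossing each possibility with the mother I^A I^B and summing P(type AB): 1/2·1/4 + 1/2·0 = 1/8.
Similarly for Rh via the father's Rh distribution: P(Rh-) = 1/2.
Independent loci: 1/8 × 1/2 = 1/16.

1/16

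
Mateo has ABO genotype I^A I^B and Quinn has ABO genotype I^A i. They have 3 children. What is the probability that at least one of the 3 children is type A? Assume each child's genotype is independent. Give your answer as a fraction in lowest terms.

ABO cross I^A I^B × I^A i → 1/2 A, 1/4 B, 1/4 AB.
So P(type A) = 1/2 per child.
P(none) = (1/2)^3 = 1/8; P(at least one) = 1 − 1/8 = 7/8.

7/8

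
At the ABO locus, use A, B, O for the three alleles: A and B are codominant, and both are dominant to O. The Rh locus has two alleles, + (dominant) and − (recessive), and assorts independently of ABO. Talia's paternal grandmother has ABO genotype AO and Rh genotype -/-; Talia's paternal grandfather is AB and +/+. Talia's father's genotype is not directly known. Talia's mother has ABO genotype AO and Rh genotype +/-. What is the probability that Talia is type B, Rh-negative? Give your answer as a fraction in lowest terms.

1/32

Talia's father's ABO genotype from AO × AB: 1/4 AA, 1/4 AB, 1/4 AO, 1/4 BO.
Crossing each possibility with the mother AO and summing P(type B): 1/4·0 + 1/4·1/4 + 1/4·0 + 1/4·1/4 = 1/8.
Similarly for Rh via the father's Rh distribution: P(Rh-) = 1/4.
Independent loci: 1/8 × 1/4 = 1/32.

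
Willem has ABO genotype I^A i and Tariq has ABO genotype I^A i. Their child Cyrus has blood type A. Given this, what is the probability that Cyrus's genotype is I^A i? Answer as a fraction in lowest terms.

2/3

Cross I^A i × I^A i → 1/4 I^A I^A, 1/2 I^A i, 1/4 i i.
Type-A genotypes among offspring: I^A I^A (1/4), I^A i (1/2); total 3/4.
P(I^A i | type A) = (1/2) / (3/4) = 2/3.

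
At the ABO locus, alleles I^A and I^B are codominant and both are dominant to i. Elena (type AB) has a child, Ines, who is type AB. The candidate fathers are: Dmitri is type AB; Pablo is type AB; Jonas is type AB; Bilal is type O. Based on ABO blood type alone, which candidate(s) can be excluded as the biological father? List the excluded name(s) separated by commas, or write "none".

A candidate is excluded only if no genotype consistent with his phenotype could produce a type AB child with a type AB mother.
Bilal (type O): no genotype consistent with that phenotype can produce a type-AB child with a type-AB mother.

Bilal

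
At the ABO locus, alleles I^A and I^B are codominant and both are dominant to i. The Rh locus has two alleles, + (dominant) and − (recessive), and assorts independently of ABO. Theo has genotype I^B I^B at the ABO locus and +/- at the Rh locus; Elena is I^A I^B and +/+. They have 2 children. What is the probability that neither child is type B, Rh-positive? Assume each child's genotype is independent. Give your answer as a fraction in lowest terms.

ABO cross I^B I^B × I^A I^B → 1/2 B, 1/2 AB.
Rh cross +/- × +/+ → 1 Rh+; so P(type B, Rh-positive) = 1/2 × 1 = 1/2 per child.
P(not type B, Rh-positive) = 1/2 for one child; (1/2)^2 = 1/4.

1/4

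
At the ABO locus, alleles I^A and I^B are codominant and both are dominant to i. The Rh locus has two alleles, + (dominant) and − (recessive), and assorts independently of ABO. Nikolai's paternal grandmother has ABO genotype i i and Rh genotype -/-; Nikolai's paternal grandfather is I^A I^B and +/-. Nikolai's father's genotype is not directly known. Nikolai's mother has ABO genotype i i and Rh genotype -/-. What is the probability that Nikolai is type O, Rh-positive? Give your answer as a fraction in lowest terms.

Nikolai's father's ABO genotype from i i × I^A I^B: 1/2 I^A i, 1/2 I^B i.
Crossing each possibility with the mother i i and summing P(type O): 1/2·1/2 + 1/2·1/2 = 1/2.
Similarly for Rh via the father's Rh distribution: P(Rh+) = 1/4.
Independent loci: 1/2 × 1/4 = 1/8.

1/8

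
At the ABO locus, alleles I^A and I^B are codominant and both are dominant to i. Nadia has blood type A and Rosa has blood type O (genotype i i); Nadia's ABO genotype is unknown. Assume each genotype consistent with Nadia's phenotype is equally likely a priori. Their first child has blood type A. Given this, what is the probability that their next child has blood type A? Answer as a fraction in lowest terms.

Possible genotypes: Nadia ∈ {I^A I^A, I^A i}; Rosa ∈ {i i}.
Weight each parental genotype pair by prior × P(type-A child):
  I^A I^A × i i: posterior weight 2/3; P(next child type A) = 1.
  I^A i × i i: posterior weight 1/3; P(next child type A) = 1/2.
Weighted sum = 5/6.

5/6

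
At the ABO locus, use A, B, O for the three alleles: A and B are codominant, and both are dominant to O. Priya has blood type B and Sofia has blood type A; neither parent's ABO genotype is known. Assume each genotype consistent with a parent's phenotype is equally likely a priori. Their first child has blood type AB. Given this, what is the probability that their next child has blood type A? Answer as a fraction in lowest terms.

5/36

Possible genotypes: Priya ∈ {BB, BO}; Sofia ∈ {AA, AO}.
Weight each parental genotype pair by prior × P(type-AB child):
  BB × AA: posterior weight 4/9; P(next child type A) = 0.
  BB × AO: posterior weight 2/9; P(next child type A) = 0.
  BO × AA: posterior weight 2/9; P(next child type A) = 1/2.
  BO × AO: posterior weight 1/9; P(next child type A) = 1/4.
Weighted sum = 5/36.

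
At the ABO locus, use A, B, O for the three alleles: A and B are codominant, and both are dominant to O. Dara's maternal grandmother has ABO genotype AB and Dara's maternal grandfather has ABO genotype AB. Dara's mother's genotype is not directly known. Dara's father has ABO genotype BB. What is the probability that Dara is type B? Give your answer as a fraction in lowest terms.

Dara's mother's ABO genotype from AB × AB: 1/4 AA, 1/2 AB, 1/4 BB.
Crossing each possibility with the father BB and summing P(type B): 1/4·0 + 1/2·1/2 + 1/4·1 = 1/2.

1/2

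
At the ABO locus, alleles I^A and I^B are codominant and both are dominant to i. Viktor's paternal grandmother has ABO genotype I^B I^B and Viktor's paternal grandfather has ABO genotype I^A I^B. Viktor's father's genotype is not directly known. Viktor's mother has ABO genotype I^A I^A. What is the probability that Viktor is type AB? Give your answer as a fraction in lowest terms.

3/4

Viktor's father's ABO genotype from I^B I^B × I^A I^B: 1/2 I^A I^B, 1/2 I^B I^B.
Crossing each possibility with the mother I^A I^A and summing P(type AB): 1/2·1/2 + 1/2·1 = 3/4.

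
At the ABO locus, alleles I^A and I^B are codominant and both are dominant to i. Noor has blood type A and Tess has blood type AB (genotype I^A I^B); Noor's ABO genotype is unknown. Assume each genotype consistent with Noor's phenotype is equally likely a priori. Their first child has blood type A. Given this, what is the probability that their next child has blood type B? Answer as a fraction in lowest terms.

1/8

Possible genotypes: Noor ∈ {I^A I^A, I^A i}; Tess ∈ {I^A I^B}.
Weight each parental genotype pair by prior × P(type-A child):
  I^A I^A × I^A I^B: posterior weight 1/2; P(next child type B) = 0.
  I^A i × I^A I^B: posterior weight 1/2; P(next child type B) = 1/4.
Weighted sum = 1/8.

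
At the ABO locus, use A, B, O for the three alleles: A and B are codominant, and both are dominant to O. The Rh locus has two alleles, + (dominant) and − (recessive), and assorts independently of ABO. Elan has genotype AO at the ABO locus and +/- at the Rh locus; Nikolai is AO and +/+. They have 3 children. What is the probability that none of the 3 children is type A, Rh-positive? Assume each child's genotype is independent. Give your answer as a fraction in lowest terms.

ABO cross AO × AO → 1/4 O, 3/4 A.
Rh cross +/- × +/+ → 1 Rh+; so P(type A, Rh-positive) = 3/4 × 1 = 3/4 per child.
P(not type A, Rh-positive) = 1/4 for one child; (1/4)^3 = 1/64.

1/64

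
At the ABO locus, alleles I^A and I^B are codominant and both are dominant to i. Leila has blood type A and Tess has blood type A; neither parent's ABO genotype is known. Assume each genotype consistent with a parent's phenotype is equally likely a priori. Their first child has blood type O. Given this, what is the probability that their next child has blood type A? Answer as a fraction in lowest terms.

Possible genotypes: Leila ∈ {I^A I^A, I^A i}; Tess ∈ {I^A I^A, I^A i}.
Weight each parental genotype pair by prior × P(type-O child):
  I^A i × I^A i: posterior weight 1; P(next child type A) = 3/4.
Weighted sum = 3/4.

3/4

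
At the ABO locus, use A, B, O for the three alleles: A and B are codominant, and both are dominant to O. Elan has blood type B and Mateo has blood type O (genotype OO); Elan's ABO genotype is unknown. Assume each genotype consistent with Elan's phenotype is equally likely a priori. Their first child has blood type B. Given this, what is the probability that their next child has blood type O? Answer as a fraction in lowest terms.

Possible genotypes: Elan ∈ {BB, BO}; Mateo ∈ {OO}.
Weight each parental genotype pair by prior × P(type-B child):
  BB × OO: posterior weight 2/3; P(next child type O) = 0.
  BO × OO: posterior weight 1/3; P(next child type O) = 1/2.
Weighted sum = 1/6.

1/6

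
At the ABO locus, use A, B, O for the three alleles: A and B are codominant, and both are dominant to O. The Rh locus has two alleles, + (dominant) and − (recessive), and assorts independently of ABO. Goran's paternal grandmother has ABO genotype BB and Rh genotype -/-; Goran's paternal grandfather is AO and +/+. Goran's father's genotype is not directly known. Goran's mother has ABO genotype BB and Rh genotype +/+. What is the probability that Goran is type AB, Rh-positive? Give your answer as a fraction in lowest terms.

Goran's father's ABO genotype from BB × AO: 1/2 AB, 1/2 BO.
Crossing each possibility with the mother BB and summing P(type AB): 1/2·1/2 + 1/2·0 = 1/4.
Similarly for Rh via the father's Rh distribution: P(Rh+) = 1.
Independent loci: 1/4 × 1 = 1/4.

1/4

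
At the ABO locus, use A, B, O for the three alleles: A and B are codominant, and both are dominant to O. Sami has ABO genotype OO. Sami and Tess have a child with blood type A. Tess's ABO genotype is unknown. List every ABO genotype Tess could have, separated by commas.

AA, AB, AO

For each candidate genotype of Tess, check whether crossing it with OO can produce every observed child phenotype.
  AA → possible child types {A} ✓
  AB → possible child types {A, B} ✓
  AO → possible child types {O, A} ✓
  BB → possible child types {B} ✗
  BO → possible child types {O, B} ✗
  OO → possible child types {O} ✗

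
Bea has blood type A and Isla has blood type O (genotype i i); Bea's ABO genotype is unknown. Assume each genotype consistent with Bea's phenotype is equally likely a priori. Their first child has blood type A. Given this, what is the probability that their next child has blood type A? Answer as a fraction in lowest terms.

Possible genotypes: Bea ∈ {I^A I^A, I^A i}; Isla ∈ {i i}.
Weight each parental genotype pair by prior × P(type-A child):
  I^A I^A × i i: posterior weight 2/3; P(next child type A) = 1.
  I^A i × i i: posterior weight 1/3; P(next child type A) = 1/2.
Weighted sum = 5/6.

5/6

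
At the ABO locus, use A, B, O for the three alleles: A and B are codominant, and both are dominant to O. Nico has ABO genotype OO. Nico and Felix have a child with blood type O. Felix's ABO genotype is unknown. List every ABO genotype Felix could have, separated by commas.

AO, BO, OO

For each candidate genotype of Felix, check whether crossing it with OO can produce every observed child phenotype.
  AA → possible child types {A} ✗
  AB → possible child types {A, B} ✗
  AO → possible child types {O, A} ✓
  BB → possible child types {B} ✗
  BO → possible child types {O, B} ✓
  OO → possible child types {O} ✓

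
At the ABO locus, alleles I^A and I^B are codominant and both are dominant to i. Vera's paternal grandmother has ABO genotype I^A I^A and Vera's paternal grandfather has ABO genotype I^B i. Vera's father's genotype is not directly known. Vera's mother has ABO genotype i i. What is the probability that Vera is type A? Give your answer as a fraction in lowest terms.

Vera's father's ABO genotype from I^A I^A × I^B i: 1/2 I^A I^B, 1/2 I^A i.
Crossing each possibility with the mother i i and summing P(type A): 1/2·1/2 + 1/2·1/2 = 1/2.

1/2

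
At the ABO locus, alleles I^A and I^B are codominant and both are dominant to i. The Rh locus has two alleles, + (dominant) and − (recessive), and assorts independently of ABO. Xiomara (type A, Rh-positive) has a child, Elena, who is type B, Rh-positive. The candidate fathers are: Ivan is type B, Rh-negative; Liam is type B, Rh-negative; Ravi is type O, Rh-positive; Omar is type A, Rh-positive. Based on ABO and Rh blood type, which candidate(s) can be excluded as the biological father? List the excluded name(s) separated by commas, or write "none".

Ravi, Omar

A candidate is excluded only if no genotype consistent with his phenotype could produce a type B, Rh-positive child with a type A, Rh-positive mother.
Ravi (type O, Rh+): no genotype consistent with that phenotype can produce a type-B Rh+ child with a type-A mother.
Omar (type A, Rh+): no genotype consistent with that phenotype can produce a type-B Rh+ child with a type-A mother.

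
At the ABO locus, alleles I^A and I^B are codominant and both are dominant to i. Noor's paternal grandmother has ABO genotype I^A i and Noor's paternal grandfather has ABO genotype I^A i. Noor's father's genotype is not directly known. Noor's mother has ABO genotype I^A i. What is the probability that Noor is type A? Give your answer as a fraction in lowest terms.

Noor's father's ABO genotype from I^A i × I^A i: 1/4 I^A I^A, 1/2 I^A i, 1/4 i i.
Crossing each possibility with the mother I^A i and summing P(type A): 1/4·1 + 1/2·3/4 + 1/4·1/2 = 3/4.

3/4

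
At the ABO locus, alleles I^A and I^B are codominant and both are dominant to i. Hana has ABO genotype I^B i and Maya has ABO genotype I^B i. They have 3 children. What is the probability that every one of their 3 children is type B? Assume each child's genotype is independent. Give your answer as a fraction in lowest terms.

ABO cross I^B i × I^B i → 1/4 O, 3/4 B.
So P(type B) = 3/4 per child.
All 3 independent: (3/4)^3 = 27/64.

27/64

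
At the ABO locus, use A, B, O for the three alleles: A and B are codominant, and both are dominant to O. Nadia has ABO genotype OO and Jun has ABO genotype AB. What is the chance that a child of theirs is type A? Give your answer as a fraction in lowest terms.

1/2

ABO cross OO × AB → offspring phenotypes: 1/2 A, 1/2 B.
So P(type A) = 1/2.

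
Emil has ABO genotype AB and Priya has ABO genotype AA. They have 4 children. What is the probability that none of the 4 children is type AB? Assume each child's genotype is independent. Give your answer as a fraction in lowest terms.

ABO cross AB × AA → 1/2 A, 1/2 AB.
So P(type AB) = 1/2 per child.
P(not type AB) = 1/2 for one child; (1/2)^4 = 1/16.

1/16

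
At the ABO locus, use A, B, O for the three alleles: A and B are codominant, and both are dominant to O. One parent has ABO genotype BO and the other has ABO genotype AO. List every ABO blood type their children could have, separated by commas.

O, A, B, AB

Gametes from BO × AO give offspring ABO genotypes AB, AO, BO, OO, i.e. phenotypes O, A, B, AB.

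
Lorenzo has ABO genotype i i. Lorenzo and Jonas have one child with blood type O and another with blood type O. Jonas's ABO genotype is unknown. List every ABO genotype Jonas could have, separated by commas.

I^A i, I^B i, i i

For each candidate genotype of Jonas, check whether crossing it with i i can produce every observed child phenotype.
  I^A I^A → possible child types {A} ✗
  I^A I^B → possible child types {A, B} ✗
  I^A i → possible child types {O, A} ✓
  I^B I^B → possible child types {B} ✗
  I^B i → possible child types {O, B} ✓
  i i → possible child types {O} ✓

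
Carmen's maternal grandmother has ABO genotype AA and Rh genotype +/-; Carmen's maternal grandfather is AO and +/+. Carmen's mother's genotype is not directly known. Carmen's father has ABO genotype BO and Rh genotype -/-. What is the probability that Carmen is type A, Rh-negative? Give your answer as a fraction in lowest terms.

3/32

Carmen's mother's ABO genotype from AA × AO: 1/2 AA, 1/2 AO.
Crossing each possibility with the father BO and summing P(type A): 1/2·1/2 + 1/2·1/4 = 3/8.
Similarly for Rh via the mother's Rh distribution: P(Rh-) = 1/4.
Independent loci: 3/8 × 1/4 = 3/32.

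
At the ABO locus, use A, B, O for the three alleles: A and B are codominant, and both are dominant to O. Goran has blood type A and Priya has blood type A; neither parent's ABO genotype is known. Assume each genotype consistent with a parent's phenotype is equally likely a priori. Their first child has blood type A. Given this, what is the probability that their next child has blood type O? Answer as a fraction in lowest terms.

Possible genotypes: Goran ∈ {AA, AO}; Priya ∈ {AA, AO}.
Weight each parental genotype pair by prior × P(type-A child):
  AA × AA: posterior weight 4/15; P(next child type O) = 0.
  AA × AO: posterior weight 4/15; P(next child type O) = 0.
  AO × AA: posterior weight 4/15; P(next child type O) = 0.
  AO × AO: posterior weight 1/5; P(next child type O) = 1/4.
Weighted sum = 1/20.

1/20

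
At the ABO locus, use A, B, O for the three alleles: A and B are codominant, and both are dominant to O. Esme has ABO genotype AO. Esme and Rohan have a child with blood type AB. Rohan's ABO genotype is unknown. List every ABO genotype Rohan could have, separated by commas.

For each candidate genotype of Rohan, check whether crossing it with AO can produce every observed child phenotype.
  AA → possible child types {A} ✗
  AB → possible child types {A, B, AB} ✓
  AO → possible child types {O, A} ✗
  BB → possible child types {B, AB} ✓
  BO → possible child types {O, A, B, AB} ✓
  OO → possible child types {O, A} ✗

AB, BB, BO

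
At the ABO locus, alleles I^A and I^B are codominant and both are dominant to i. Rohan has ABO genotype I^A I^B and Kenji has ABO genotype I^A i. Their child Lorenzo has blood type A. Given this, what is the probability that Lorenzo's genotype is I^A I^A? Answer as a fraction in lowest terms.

1/2

Cross I^A I^B × I^A i → 1/4 I^A I^A, 1/4 I^A I^B, 1/4 I^A i, 1/4 I^B i.
Type-A genotypes among offspring: I^A I^A (1/4), I^A i (1/4); total 1/2.
P(I^A I^A | type A) = (1/4) / (1/2) = 1/2.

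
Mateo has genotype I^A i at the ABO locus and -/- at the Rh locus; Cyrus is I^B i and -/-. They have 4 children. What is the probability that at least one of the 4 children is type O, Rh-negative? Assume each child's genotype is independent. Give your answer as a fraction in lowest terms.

175/256

ABO cross I^A i × I^B i → 1/4 O, 1/4 A, 1/4 B, 1/4 AB.
Rh cross -/- × -/- → 1 Rh-; so P(type O, Rh-negative) = 1/4 × 1 = 1/4 per child.
P(none) = (3/4)^4 = 81/256; P(at least one) = 1 − 81/256 = 175/256.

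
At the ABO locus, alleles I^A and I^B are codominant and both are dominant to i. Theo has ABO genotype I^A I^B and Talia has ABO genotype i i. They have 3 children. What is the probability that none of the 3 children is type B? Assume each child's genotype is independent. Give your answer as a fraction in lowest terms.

ABO cross I^A I^B × i i → 1/2 A, 1/2 B.
So P(type B) = 1/2 per child.
P(not type B) = 1/2 for one child; (1/2)^3 = 1/8.

1/8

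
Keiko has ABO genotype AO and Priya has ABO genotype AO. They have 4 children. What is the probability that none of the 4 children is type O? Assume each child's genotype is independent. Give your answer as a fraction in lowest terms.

81/256

ABO cross AO × AO → 1/4 O, 3/4 A.
So P(type O) = 1/4 per child.
P(not type O) = 3/4 for one child; (3/4)^4 = 81/256.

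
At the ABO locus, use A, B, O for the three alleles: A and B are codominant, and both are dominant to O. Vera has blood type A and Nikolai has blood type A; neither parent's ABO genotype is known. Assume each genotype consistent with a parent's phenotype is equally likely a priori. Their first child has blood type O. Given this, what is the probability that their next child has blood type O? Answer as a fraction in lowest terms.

Possible genotypes: Vera ∈ {AA, AO}; Nikolai ∈ {AA, AO}.
Weight each parental genotype pair by prior × P(type-O child):
  AO × AO: posterior weight 1; P(next child type O) = 1/4.
Weighted sum = 1/4.

1/4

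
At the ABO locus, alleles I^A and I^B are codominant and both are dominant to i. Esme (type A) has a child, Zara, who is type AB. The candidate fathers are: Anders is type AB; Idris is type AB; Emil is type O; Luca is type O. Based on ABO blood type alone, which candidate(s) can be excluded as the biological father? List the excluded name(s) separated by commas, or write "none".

A candidate is excluded only if no genotype consistent with his phenotype could produce a type AB child with a type A mother.
Emil (type O): no genotype consistent with that phenotype can produce a type-AB child with a type-A mother.
Luca (type O): no genotype consistent with that phenotype can produce a type-AB child with a type-A mother.

Emil, Luca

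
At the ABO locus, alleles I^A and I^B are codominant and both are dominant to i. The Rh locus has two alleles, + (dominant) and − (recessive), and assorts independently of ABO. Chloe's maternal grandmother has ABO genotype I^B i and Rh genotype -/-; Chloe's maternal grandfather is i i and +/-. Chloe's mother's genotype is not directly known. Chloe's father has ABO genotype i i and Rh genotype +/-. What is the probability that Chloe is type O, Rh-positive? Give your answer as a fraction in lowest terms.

15/32

Chloe's mother's ABO genotype from I^B i × i i: 1/2 I^B i, 1/2 i i.
Crossing each possibility with the father i i and summing P(type O): 1/2·1/2 + 1/2·1 = 3/4.
Similarly for Rh via the mother's Rh distribution: P(Rh+) = 5/8.
Independent loci: 3/4 × 5/8 = 15/32.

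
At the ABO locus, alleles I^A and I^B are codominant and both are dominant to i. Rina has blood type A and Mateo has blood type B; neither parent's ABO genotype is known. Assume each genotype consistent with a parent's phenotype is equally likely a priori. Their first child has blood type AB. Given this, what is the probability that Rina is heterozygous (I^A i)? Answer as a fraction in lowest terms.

Possible genotypes: Rina ∈ {I^A I^A, I^A i}; Mateo ∈ {I^B I^B, I^B i}.
Weight each parental genotype pair by prior × P(type-AB child):
  I^A I^A × I^B I^B: posterior weight 4/9.
  I^A I^A × I^B i: posterior weight 2/9.
  I^A i × I^B I^B: posterior weight 2/9.
  I^A i × I^B i: posterior weight 1/9.
Sum the posterior weight over pairs where Rina is I^A i: 1/3.

1/3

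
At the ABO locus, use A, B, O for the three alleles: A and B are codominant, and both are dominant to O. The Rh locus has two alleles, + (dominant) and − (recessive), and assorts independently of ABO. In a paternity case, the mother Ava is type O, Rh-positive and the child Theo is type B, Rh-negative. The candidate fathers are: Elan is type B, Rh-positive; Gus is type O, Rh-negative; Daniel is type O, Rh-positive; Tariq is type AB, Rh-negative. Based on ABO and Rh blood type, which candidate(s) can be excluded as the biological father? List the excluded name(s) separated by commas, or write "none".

Gus, Daniel

A candidate is excluded only if no genotype consistent with his phenotype could produce a type B, Rh-negative child with a type O, Rh-positive mother.
Gus (type O, Rh-): no genotype consistent with that phenotype can produce a type-B Rh- child with a type-O mother.
Daniel (type O, Rh+): no genotype consistent with that phenotype can produce a type-B Rh- child with a type-O mother.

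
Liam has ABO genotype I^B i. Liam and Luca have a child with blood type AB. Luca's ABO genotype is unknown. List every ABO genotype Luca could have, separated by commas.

For each candidate genotype of Luca, check whether crossing it with I^B i can produce every observed child phenotype.
  I^A I^A → possible child types {A, AB} ✓
  I^A I^B → possible child types {A, B, AB} ✓
  I^A i → possible child types {O, A, B, AB} ✓
  I^B I^B → possible child types {B} ✗
  I^B i → possible child types {O, B} ✗
  i i → possible child types {O, B} ✗

I^A I^A, I^A I^B, I^A i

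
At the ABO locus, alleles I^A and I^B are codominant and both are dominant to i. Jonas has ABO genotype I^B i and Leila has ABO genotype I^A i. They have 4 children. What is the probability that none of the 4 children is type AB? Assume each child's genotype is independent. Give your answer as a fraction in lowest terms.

ABO cross I^B i × I^A i → 1/4 O, 1/4 A, 1/4 B, 1/4 AB.
So P(type AB) = 1/4 per child.
P(not type AB) = 3/4 for one child; (3/4)^4 = 81/256.

81/256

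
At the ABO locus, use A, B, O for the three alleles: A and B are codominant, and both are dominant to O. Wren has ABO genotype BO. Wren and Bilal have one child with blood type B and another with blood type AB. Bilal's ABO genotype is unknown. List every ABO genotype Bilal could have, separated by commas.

AB, AO

For each candidate genotype of Bilal, check whether crossing it with BO can produce every observed child phenotype.
  AA → possible child types {A, AB} ✗
  AB → possible child types {A, B, AB} ✓
  AO → possible child types {O, A, B, AB} ✓
  BB → possible child types {B} ✗
  BO → possible child types {O, B} ✗
  OO → possible child types {O, B} ✗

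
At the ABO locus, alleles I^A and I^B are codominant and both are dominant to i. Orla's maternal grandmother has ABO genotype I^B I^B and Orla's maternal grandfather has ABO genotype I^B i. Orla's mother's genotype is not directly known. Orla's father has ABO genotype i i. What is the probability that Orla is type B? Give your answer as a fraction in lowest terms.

3/4

Orla's mother's ABO genotype from I^B I^B × I^B i: 1/2 I^B I^B, 1/2 I^B i.
Crossing each possibility with the father i i and summing P(type B): 1/2·1 + 1/2·1/2 = 3/4.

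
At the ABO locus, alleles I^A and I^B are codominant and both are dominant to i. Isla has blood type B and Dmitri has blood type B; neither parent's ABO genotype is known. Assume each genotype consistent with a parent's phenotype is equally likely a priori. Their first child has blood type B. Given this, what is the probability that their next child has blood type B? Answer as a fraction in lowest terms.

Possible genotypes: Isla ∈ {I^B I^B, I^B i}; Dmitri ∈ {I^B I^B, I^B i}.
Weight each parental genotype pair by prior × P(type-B child):
  I^B I^B × I^B I^B: posterior weight 4/15; P(next child type B) = 1.
  I^B I^B × I^B i: posterior weight 4/15; P(next child type B) = 1.
  I^B i × I^B I^B: posterior weight 4/15; P(next child type B) = 1.
  I^B i × I^B i: posterior weight 1/5; P(next child type B) = 3/4.
Weighted sum = 19/20.

19/20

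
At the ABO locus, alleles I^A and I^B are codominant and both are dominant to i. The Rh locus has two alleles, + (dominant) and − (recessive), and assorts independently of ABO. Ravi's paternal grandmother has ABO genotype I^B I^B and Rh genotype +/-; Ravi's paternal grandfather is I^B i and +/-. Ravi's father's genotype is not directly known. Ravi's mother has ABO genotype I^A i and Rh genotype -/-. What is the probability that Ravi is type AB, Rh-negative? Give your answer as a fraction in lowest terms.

3/16

Ravi's father's ABO genotype from I^B I^B × I^B i: 1/2 I^B I^B, 1/2 I^B i.
Crossing each possibility with the mother I^A i and summing P(type AB): 1/2·1/2 + 1/2·1/4 = 3/8.
Similarly for Rh via the father's Rh distribution: P(Rh-) = 1/2.
Independent loci: 3/8 × 1/2 = 3/16.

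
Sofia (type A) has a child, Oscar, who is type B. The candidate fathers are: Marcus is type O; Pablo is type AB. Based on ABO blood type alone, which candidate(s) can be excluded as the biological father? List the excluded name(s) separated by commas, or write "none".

Marcus

A candidate is excluded only if no genotype consistent with his phenotype could produce a type B child with a type A mother.
Marcus (type O): no genotype consistent with that phenotype can produce a type-B child with a type-A mother.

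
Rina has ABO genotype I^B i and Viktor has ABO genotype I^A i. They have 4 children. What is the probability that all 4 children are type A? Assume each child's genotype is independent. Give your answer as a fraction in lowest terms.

ABO cross I^B i × I^A i → 1/4 O, 1/4 A, 1/4 B, 1/4 AB.
So P(type A) = 1/4 per child.
All 4 independent: (1/4)^4 = 1/256.

1/256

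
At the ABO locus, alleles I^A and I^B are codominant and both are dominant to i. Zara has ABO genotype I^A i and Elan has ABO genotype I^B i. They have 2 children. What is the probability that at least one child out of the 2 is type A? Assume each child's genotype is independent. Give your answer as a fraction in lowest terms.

7/16

ABO cross I^A i × I^B i → 1/4 O, 1/4 A, 1/4 B, 1/4 AB.
So P(type A) = 1/4 per child.
P(none) = (3/4)^2 = 9/16; P(at least one) = 1 − 9/16 = 7/16.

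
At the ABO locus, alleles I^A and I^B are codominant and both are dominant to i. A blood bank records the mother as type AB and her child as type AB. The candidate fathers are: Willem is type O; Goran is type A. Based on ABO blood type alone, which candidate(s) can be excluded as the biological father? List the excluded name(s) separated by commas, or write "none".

A candidate is excluded only if no genotype consistent with his phenotype could produce a type AB child with a type AB mother.
Willem (type O): no genotype consistent with that phenotype can produce a type-AB child with a type-AB mother.

Willem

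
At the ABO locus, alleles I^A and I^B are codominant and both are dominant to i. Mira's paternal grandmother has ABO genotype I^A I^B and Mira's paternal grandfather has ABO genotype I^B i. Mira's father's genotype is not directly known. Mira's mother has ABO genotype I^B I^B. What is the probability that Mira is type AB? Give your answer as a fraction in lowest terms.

Mira's father's ABO genotype from I^A I^B × I^B i: 1/4 I^A I^B, 1/4 I^A i, 1/4 I^B I^B, 1/4 I^B i.
Crossing each possibility with the mother I^B I^B and summing P(type AB): 1/4·1/2 + 1/4·1/2 + 1/4·0 + 1/4·0 = 1/4.

1/4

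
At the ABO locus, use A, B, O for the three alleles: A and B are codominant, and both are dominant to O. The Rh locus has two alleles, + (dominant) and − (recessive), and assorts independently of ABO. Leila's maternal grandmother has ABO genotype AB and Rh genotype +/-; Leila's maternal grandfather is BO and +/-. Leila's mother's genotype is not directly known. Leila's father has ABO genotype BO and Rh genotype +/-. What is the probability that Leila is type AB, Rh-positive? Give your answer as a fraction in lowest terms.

3/32

Leila's mother's ABO genotype from AB × BO: 1/4 AB, 1/4 AO, 1/4 BB, 1/4 BO.
Crossing each possibility with the father BO and summing P(type AB): 1/4·1/4 + 1/4·1/4 + 1/4·0 + 1/4·0 = 1/8.
Similarly for Rh via the mother's Rh distribution: P(Rh+) = 3/4.
Independent loci: 1/8 × 3/4 = 3/32.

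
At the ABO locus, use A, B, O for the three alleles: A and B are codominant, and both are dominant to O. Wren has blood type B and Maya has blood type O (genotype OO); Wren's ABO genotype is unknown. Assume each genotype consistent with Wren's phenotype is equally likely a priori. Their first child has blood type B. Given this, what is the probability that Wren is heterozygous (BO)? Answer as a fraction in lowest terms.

1/3

Possible genotypes: Wren ∈ {BB, BO}; Maya ∈ {OO}.
Weight each parental genotype pair by prior × P(type-B child):
  BB × OO: posterior weight 2/3.
  BO × OO: posterior weight 1/3.
Sum the posterior weight over pairs where Wren is BO: 1/3.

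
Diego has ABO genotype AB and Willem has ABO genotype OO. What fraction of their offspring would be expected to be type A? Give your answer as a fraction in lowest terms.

1/2

ABO cross AB × OO → offspring phenotypes: 1/2 A, 1/2 B.
So P(type A) = 1/2.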